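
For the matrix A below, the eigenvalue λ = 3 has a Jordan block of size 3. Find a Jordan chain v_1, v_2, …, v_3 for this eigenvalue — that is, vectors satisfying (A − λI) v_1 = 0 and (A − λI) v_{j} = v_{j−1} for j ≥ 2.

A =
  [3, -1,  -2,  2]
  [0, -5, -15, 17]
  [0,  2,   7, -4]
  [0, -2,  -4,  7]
A Jordan chain for λ = 3 of length 3:
v_1 = (-1, -8, 2, -2)ᵀ
v_2 = (-2, -15, 4, -4)ᵀ
v_3 = (0, 0, 1, 0)ᵀ

Let N = A − (3)·I. We want v_3 with N^3 v_3 = 0 but N^2 v_3 ≠ 0; then v_{j-1} := N · v_j for j = 3, …, 2.

Pick v_3 = (0, 0, 1, 0)ᵀ.
Then v_2 = N · v_3 = (-2, -15, 4, -4)ᵀ.
Then v_1 = N · v_2 = (-1, -8, 2, -2)ᵀ.

Sanity check: (A − (3)·I) v_1 = (0, 0, 0, 0)ᵀ = 0. ✓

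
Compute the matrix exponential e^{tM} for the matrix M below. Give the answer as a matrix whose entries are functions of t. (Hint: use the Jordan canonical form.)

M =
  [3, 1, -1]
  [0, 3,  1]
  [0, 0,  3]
e^{tM} =
  [exp(3*t), t*exp(3*t), t^2*exp(3*t)/2 - t*exp(3*t)]
  [0, exp(3*t), t*exp(3*t)]
  [0, 0, exp(3*t)]

Strategy: write M = P · J · P⁻¹ where J is a Jordan canonical form, so e^{tM} = P · e^{tJ} · P⁻¹, and e^{tJ} can be computed block-by-block.

M has Jordan form
J =
  [3, 1, 0]
  [0, 3, 1]
  [0, 0, 3]
(up to reordering of blocks).

Per-block formulas:
  For a 3×3 Jordan block J_3(3): exp(t · J_3(3)) = e^(3t)·(I + t·N + (t^2/2)·N^2), where N is the 3×3 nilpotent shift.

After assembling e^{tJ} and conjugating by P, we get:

e^{tM} =
  [exp(3*t), t*exp(3*t), t^2*exp(3*t)/2 - t*exp(3*t)]
  [0, exp(3*t), t*exp(3*t)]
  [0, 0, exp(3*t)]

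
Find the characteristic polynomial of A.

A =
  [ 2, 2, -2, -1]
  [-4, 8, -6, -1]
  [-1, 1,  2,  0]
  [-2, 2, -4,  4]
x^4 - 16*x^3 + 96*x^2 - 256*x + 256

Expanding det(x·I − A) (e.g. by cofactor expansion or by noting that A is similar to its Jordan form J, which has the same characteristic polynomial as A) gives
  χ_A(x) = x^4 - 16*x^3 + 96*x^2 - 256*x + 256
which factors as (x - 4)^4. The eigenvalues (with algebraic multiplicities) are λ = 4 with multiplicity 4.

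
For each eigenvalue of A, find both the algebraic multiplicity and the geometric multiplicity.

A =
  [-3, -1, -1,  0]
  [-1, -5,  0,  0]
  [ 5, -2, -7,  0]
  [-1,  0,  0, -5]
λ = -5: alg = 4, geom = 2

Step 1 — factor the characteristic polynomial to read off the algebraic multiplicities:
  χ_A(x) = (x + 5)^4

Step 2 — compute geometric multiplicities via the rank-nullity identity g(λ) = n − rank(A − λI):
  rank(A − (-5)·I) = 2, so dim ker(A − (-5)·I) = n − 2 = 2

Summary:
  λ = -5: algebraic multiplicity = 4, geometric multiplicity = 2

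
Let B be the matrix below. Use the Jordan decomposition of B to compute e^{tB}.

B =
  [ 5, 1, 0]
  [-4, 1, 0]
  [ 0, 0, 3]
e^{tB} =
  [2*t*exp(3*t) + exp(3*t), t*exp(3*t), 0]
  [-4*t*exp(3*t), -2*t*exp(3*t) + exp(3*t), 0]
  [0, 0, exp(3*t)]

Strategy: write B = P · J · P⁻¹ where J is a Jordan canonical form, so e^{tB} = P · e^{tJ} · P⁻¹, and e^{tJ} can be computed block-by-block.

B has Jordan form
J =
  [3, 1, 0]
  [0, 3, 0]
  [0, 0, 3]
(up to reordering of blocks).

Per-block formulas:
  For a 2×2 Jordan block J_2(3): exp(t · J_2(3)) = e^(3t)·(I + t·N), where N is the 2×2 nilpotent shift.
  For a 1×1 block at λ = 3: exp(t · [3]) = [e^(3t)].

After assembling e^{tJ} and conjugating by P, we get:

e^{tB} =
  [2*t*exp(3*t) + exp(3*t), t*exp(3*t), 0]
  [-4*t*exp(3*t), -2*t*exp(3*t) + exp(3*t), 0]
  [0, 0, exp(3*t)]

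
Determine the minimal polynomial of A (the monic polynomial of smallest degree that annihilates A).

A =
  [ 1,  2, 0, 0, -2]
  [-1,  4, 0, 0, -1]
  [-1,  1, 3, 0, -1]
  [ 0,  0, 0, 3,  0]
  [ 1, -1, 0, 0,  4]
x^2 - 6*x + 9

The characteristic polynomial is χ_A(x) = (x - 3)^5, so the eigenvalues are known. The minimal polynomial is
  m_A(x) = Π_λ (x − λ)^{k_λ}
where k_λ is the size of the *largest* Jordan block for λ (equivalently, the smallest k with (A − λI)^k v = 0 for every generalised eigenvector v of λ).

  λ = 3: largest Jordan block has size 2, contributing (x − 3)^2

So m_A(x) = (x - 3)^2 = x^2 - 6*x + 9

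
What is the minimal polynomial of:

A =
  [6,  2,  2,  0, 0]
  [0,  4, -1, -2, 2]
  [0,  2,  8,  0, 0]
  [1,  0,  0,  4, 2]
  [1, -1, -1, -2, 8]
x^3 - 18*x^2 + 108*x - 216

The characteristic polynomial is χ_A(x) = (x - 6)^5, so the eigenvalues are known. The minimal polynomial is
  m_A(x) = Π_λ (x − λ)^{k_λ}
where k_λ is the size of the *largest* Jordan block for λ (equivalently, the smallest k with (A − λI)^k v = 0 for every generalised eigenvector v of λ).

  λ = 6: largest Jordan block has size 3, contributing (x − 6)^3

So m_A(x) = (x - 6)^3 = x^3 - 18*x^2 + 108*x - 216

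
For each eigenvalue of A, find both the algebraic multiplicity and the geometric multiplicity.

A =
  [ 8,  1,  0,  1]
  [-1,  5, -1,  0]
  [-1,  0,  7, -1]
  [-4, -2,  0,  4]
λ = 6: alg = 4, geom = 2

Step 1 — factor the characteristic polynomial to read off the algebraic multiplicities:
  χ_A(x) = (x - 6)^4

Step 2 — compute geometric multiplicities via the rank-nullity identity g(λ) = n − rank(A − λI):
  rank(A − (6)·I) = 2, so dim ker(A − (6)·I) = n − 2 = 2

Summary:
  λ = 6: algebraic multiplicity = 4, geometric multiplicity = 2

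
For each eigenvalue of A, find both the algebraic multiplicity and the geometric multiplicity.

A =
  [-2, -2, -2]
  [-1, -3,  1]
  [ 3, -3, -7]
λ = -4: alg = 3, geom = 2

Step 1 — factor the characteristic polynomial to read off the algebraic multiplicities:
  χ_A(x) = (x + 4)^3

Step 2 — compute geometric multiplicities via the rank-nullity identity g(λ) = n − rank(A − λI):
  rank(A − (-4)·I) = 1, so dim ker(A − (-4)·I) = n − 1 = 2

Summary:
  λ = -4: algebraic multiplicity = 3, geometric multiplicity = 2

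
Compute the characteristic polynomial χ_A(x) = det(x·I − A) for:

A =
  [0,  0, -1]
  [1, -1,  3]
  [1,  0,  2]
x^3 - x^2 - x + 1

Expanding det(x·I − A) (e.g. by cofactor expansion or by noting that A is similar to its Jordan form J, which has the same characteristic polynomial as A) gives
  χ_A(x) = x^3 - x^2 - x + 1
which factors as (x - 1)^2*(x + 1). The eigenvalues (with algebraic multiplicities) are λ = -1 with multiplicity 1, λ = 1 with multiplicity 2.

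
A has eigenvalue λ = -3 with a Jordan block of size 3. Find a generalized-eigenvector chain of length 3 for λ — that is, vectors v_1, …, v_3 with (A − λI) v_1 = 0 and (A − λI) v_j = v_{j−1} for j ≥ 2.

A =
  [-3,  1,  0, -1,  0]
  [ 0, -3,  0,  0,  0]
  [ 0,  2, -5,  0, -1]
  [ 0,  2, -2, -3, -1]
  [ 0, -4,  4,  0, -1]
A Jordan chain for λ = -3 of length 3:
v_1 = (-2, 0, 0, 0, 0)ᵀ
v_2 = (1, 0, 2, 2, -4)ᵀ
v_3 = (0, 1, 0, 0, 0)ᵀ

Let N = A − (-3)·I. We want v_3 with N^3 v_3 = 0 but N^2 v_3 ≠ 0; then v_{j-1} := N · v_j for j = 3, …, 2.

Pick v_3 = (0, 1, 0, 0, 0)ᵀ.
Then v_2 = N · v_3 = (1, 0, 2, 2, -4)ᵀ.
Then v_1 = N · v_2 = (-2, 0, 0, 0, 0)ᵀ.

Sanity check: (A − (-3)·I) v_1 = (0, 0, 0, 0, 0)ᵀ = 0. ✓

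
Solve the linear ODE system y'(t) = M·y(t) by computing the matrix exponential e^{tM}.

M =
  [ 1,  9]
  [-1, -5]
e^{tM} =
  [3*t*exp(-2*t) + exp(-2*t), 9*t*exp(-2*t)]
  [-t*exp(-2*t), -3*t*exp(-2*t) + exp(-2*t)]

Strategy: write M = P · J · P⁻¹ where J is a Jordan canonical form, so e^{tM} = P · e^{tJ} · P⁻¹, and e^{tJ} can be computed block-by-block.

M has Jordan form
J =
  [-2,  1]
  [ 0, -2]
(up to reordering of blocks).

Per-block formulas:
  For a 2×2 Jordan block J_2(-2): exp(t · J_2(-2)) = e^(-2t)·(I + t·N), where N is the 2×2 nilpotent shift.

After assembling e^{tJ} and conjugating by P, we get:

e^{tM} =
  [3*t*exp(-2*t) + exp(-2*t), 9*t*exp(-2*t)]
  [-t*exp(-2*t), -3*t*exp(-2*t) + exp(-2*t)]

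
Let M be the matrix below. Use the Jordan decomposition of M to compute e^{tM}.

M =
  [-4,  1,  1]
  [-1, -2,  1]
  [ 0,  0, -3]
e^{tM} =
  [-t*exp(-3*t) + exp(-3*t), t*exp(-3*t), t*exp(-3*t)]
  [-t*exp(-3*t), t*exp(-3*t) + exp(-3*t), t*exp(-3*t)]
  [0, 0, exp(-3*t)]

Strategy: write M = P · J · P⁻¹ where J is a Jordan canonical form, so e^{tM} = P · e^{tJ} · P⁻¹, and e^{tJ} can be computed block-by-block.

M has Jordan form
J =
  [-3,  1,  0]
  [ 0, -3,  0]
  [ 0,  0, -3]
(up to reordering of blocks).

Per-block formulas:
  For a 1×1 block at λ = -3: exp(t · [-3]) = [e^(-3t)].
  For a 2×2 Jordan block J_2(-3): exp(t · J_2(-3)) = e^(-3t)·(I + t·N), where N is the 2×2 nilpotent shift.

After assembling e^{tJ} and conjugating by P, we get:

e^{tM} =
  [-t*exp(-3*t) + exp(-3*t), t*exp(-3*t), t*exp(-3*t)]
  [-t*exp(-3*t), t*exp(-3*t) + exp(-3*t), t*exp(-3*t)]
  [0, 0, exp(-3*t)]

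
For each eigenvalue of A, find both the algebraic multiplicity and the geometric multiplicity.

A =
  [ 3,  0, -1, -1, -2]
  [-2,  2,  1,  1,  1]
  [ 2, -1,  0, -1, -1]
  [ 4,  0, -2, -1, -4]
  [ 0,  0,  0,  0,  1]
λ = 1: alg = 5, geom = 3

Step 1 — factor the characteristic polynomial to read off the algebraic multiplicities:
  χ_A(x) = (x - 1)^5

Step 2 — compute geometric multiplicities via the rank-nullity identity g(λ) = n − rank(A − λI):
  rank(A − (1)·I) = 2, so dim ker(A − (1)·I) = n − 2 = 3

Summary:
  λ = 1: algebraic multiplicity = 5, geometric multiplicity = 3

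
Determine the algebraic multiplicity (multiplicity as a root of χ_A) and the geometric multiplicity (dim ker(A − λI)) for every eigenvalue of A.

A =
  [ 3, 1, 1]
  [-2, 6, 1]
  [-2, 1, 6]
λ = 5: alg = 3, geom = 2

Step 1 — factor the characteristic polynomial to read off the algebraic multiplicities:
  χ_A(x) = (x - 5)^3

Step 2 — compute geometric multiplicities via the rank-nullity identity g(λ) = n − rank(A − λI):
  rank(A − (5)·I) = 1, so dim ker(A − (5)·I) = n − 1 = 2

Summary:
  λ = 5: algebraic multiplicity = 3, geometric multiplicity = 2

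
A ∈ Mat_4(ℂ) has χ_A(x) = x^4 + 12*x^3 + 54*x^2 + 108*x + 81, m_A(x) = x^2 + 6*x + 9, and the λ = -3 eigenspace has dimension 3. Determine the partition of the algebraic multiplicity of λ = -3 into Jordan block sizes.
Block sizes for λ = -3: [2, 1, 1]

Step 1 — from the characteristic polynomial, algebraic multiplicity of λ = -3 is 4. From dim ker(A − (-3)·I) = 3, there are exactly 3 Jordan blocks for λ = -3.
Step 2 — from the minimal polynomial, the factor (x + 3)^2 tells us the largest block for λ = -3 has size 2.
Step 3 — with total size 4, 3 blocks, and largest block 2, the block sizes (in nonincreasing order) are [2, 1, 1].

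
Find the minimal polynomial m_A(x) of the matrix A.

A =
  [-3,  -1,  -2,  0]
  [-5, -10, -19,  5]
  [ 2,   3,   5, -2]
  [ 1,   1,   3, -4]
x^3 + 9*x^2 + 27*x + 27

The characteristic polynomial is χ_A(x) = (x + 3)^4, so the eigenvalues are known. The minimal polynomial is
  m_A(x) = Π_λ (x − λ)^{k_λ}
where k_λ is the size of the *largest* Jordan block for λ (equivalently, the smallest k with (A − λI)^k v = 0 for every generalised eigenvector v of λ).

  λ = -3: largest Jordan block has size 3, contributing (x + 3)^3

So m_A(x) = (x + 3)^3 = x^3 + 9*x^2 + 27*x + 27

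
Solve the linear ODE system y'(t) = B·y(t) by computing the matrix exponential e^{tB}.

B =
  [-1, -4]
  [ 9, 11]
e^{tB} =
  [-6*t*exp(5*t) + exp(5*t), -4*t*exp(5*t)]
  [9*t*exp(5*t), 6*t*exp(5*t) + exp(5*t)]

Strategy: write B = P · J · P⁻¹ where J is a Jordan canonical form, so e^{tB} = P · e^{tJ} · P⁻¹, and e^{tJ} can be computed block-by-block.

B has Jordan form
J =
  [5, 1]
  [0, 5]
(up to reordering of blocks).

Per-block formulas:
  For a 2×2 Jordan block J_2(5): exp(t · J_2(5)) = e^(5t)·(I + t·N), where N is the 2×2 nilpotent shift.

After assembling e^{tJ} and conjugating by P, we get:

e^{tB} =
  [-6*t*exp(5*t) + exp(5*t), -4*t*exp(5*t)]
  [9*t*exp(5*t), 6*t*exp(5*t) + exp(5*t)]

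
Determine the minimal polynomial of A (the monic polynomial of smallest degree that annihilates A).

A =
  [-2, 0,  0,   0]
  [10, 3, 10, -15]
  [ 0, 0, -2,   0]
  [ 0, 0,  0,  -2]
x^2 - x - 6

The characteristic polynomial is χ_A(x) = (x - 3)*(x + 2)^3, so the eigenvalues are known. The minimal polynomial is
  m_A(x) = Π_λ (x − λ)^{k_λ}
where k_λ is the size of the *largest* Jordan block for λ (equivalently, the smallest k with (A − λI)^k v = 0 for every generalised eigenvector v of λ).

  λ = -2: largest Jordan block has size 1, contributing (x + 2)
  λ = 3: largest Jordan block has size 1, contributing (x − 3)

So m_A(x) = (x - 3)*(x + 2) = x^2 - x - 6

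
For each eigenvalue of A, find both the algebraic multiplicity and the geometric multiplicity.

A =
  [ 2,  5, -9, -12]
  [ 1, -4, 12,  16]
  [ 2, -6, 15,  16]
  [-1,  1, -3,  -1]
λ = 3: alg = 4, geom = 2

Step 1 — factor the characteristic polynomial to read off the algebraic multiplicities:
  χ_A(x) = (x - 3)^4

Step 2 — compute geometric multiplicities via the rank-nullity identity g(λ) = n − rank(A − λI):
  rank(A − (3)·I) = 2, so dim ker(A − (3)·I) = n − 2 = 2

Summary:
  λ = 3: algebraic multiplicity = 4, geometric multiplicity = 2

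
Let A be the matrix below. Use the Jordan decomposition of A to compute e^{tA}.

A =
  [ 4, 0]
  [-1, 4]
e^{tA} =
  [exp(4*t), 0]
  [-t*exp(4*t), exp(4*t)]

Strategy: write A = P · J · P⁻¹ where J is a Jordan canonical form, so e^{tA} = P · e^{tJ} · P⁻¹, and e^{tJ} can be computed block-by-block.

A has Jordan form
J =
  [4, 1]
  [0, 4]
(up to reordering of blocks).

Per-block formulas:
  For a 2×2 Jordan block J_2(4): exp(t · J_2(4)) = e^(4t)·(I + t·N), where N is the 2×2 nilpotent shift.

After assembling e^{tJ} and conjugating by P, we get:

e^{tA} =
  [exp(4*t), 0]
  [-t*exp(4*t), exp(4*t)]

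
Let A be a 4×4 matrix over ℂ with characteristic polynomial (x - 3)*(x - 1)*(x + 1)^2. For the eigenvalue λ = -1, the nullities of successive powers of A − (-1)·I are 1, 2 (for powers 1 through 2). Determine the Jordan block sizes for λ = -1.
Block sizes for λ = -1: [2]

From the dimensions of kernels of powers, the number of Jordan blocks of size at least j is d_j − d_{j−1} where d_j = dim ker(N^j) (with d_0 = 0). Computing the differences gives [1, 1].
The number of blocks of size exactly k is (#blocks of size ≥ k) − (#blocks of size ≥ k + 1), so the partition is: 1 block(s) of size 2.
In nonincreasing order the block sizes are [2].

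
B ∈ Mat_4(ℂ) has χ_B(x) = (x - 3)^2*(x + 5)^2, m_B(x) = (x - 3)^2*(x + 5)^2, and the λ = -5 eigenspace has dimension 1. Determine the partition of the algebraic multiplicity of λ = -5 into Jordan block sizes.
Block sizes for λ = -5: [2]

Step 1 — from the characteristic polynomial, algebraic multiplicity of λ = -5 is 2. From dim ker(B − (-5)·I) = 1, there are exactly 1 Jordan blocks for λ = -5.
Step 2 — from the minimal polynomial, the factor (x + 5)^2 tells us the largest block for λ = -5 has size 2.
Step 3 — with total size 2, 1 blocks, and largest block 2, the block sizes (in nonincreasing order) are [2].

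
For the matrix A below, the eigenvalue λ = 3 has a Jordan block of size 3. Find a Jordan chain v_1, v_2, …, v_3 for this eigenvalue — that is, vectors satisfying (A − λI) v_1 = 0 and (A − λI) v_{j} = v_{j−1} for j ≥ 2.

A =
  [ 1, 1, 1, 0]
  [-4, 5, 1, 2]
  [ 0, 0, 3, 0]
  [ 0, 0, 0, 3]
A Jordan chain for λ = 3 of length 3:
v_1 = (-1, -2, 0, 0)ᵀ
v_2 = (1, 1, 0, 0)ᵀ
v_3 = (0, 0, 1, 0)ᵀ

Let N = A − (3)·I. We want v_3 with N^3 v_3 = 0 but N^2 v_3 ≠ 0; then v_{j-1} := N · v_j for j = 3, …, 2.

Pick v_3 = (0, 0, 1, 0)ᵀ.
Then v_2 = N · v_3 = (1, 1, 0, 0)ᵀ.
Then v_1 = N · v_2 = (-1, -2, 0, 0)ᵀ.

Sanity check: (A − (3)·I) v_1 = (0, 0, 0, 0)ᵀ = 0. ✓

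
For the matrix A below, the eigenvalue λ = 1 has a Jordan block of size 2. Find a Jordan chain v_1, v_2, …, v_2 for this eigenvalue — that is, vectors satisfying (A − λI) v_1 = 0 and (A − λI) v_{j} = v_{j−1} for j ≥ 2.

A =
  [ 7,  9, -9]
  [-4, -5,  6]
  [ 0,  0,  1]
A Jordan chain for λ = 1 of length 2:
v_1 = (6, -4, 0)ᵀ
v_2 = (1, 0, 0)ᵀ

Let N = A − (1)·I. We want v_2 with N^2 v_2 = 0 but N^1 v_2 ≠ 0; then v_{j-1} := N · v_j for j = 2, …, 2.

Pick v_2 = (1, 0, 0)ᵀ.
Then v_1 = N · v_2 = (6, -4, 0)ᵀ.

Sanity check: (A − (1)·I) v_1 = (0, 0, 0)ᵀ = 0. ✓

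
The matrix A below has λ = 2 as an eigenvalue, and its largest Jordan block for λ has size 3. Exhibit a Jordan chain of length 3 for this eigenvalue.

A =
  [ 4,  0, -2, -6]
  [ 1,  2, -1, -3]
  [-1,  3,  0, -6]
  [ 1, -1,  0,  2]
A Jordan chain for λ = 2 of length 3:
v_1 = (0, 0, -3, 1)ᵀ
v_2 = (2, 1, -1, 1)ᵀ
v_3 = (1, 0, 0, 0)ᵀ

Let N = A − (2)·I. We want v_3 with N^3 v_3 = 0 but N^2 v_3 ≠ 0; then v_{j-1} := N · v_j for j = 3, …, 2.

Pick v_3 = (1, 0, 0, 0)ᵀ.
Then v_2 = N · v_3 = (2, 1, -1, 1)ᵀ.
Then v_1 = N · v_2 = (0, 0, -3, 1)ᵀ.

Sanity check: (A − (2)·I) v_1 = (0, 0, 0, 0)ᵀ = 0. ✓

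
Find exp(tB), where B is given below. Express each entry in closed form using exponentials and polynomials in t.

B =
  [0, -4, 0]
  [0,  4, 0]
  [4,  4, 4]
e^{tB} =
  [1, 1 - exp(4*t), 0]
  [0, exp(4*t), 0]
  [exp(4*t) - 1, exp(4*t) - 1, exp(4*t)]

Strategy: write B = P · J · P⁻¹ where J is a Jordan canonical form, so e^{tB} = P · e^{tJ} · P⁻¹, and e^{tJ} can be computed block-by-block.

B has Jordan form
J =
  [0, 0, 0]
  [0, 4, 0]
  [0, 0, 4]
(up to reordering of blocks).

Per-block formulas:
  For a 1×1 block at λ = 4: exp(t · [4]) = [e^(4t)].
  For a 1×1 block at λ = 0: exp(t · [0]) = [e^(0t)].

After assembling e^{tJ} and conjugating by P, we get:

e^{tB} =
  [1, 1 - exp(4*t), 0]
  [0, exp(4*t), 0]
  [exp(4*t) - 1, exp(4*t) - 1, exp(4*t)]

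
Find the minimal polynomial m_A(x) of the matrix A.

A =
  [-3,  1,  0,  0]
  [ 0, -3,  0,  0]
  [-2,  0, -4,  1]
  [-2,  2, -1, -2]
x^2 + 6*x + 9

The characteristic polynomial is χ_A(x) = (x + 3)^4, so the eigenvalues are known. The minimal polynomial is
  m_A(x) = Π_λ (x − λ)^{k_λ}
where k_λ is the size of the *largest* Jordan block for λ (equivalently, the smallest k with (A − λI)^k v = 0 for every generalised eigenvector v of λ).

  λ = -3: largest Jordan block has size 2, contributing (x + 3)^2

So m_A(x) = (x + 3)^2 = x^2 + 6*x + 9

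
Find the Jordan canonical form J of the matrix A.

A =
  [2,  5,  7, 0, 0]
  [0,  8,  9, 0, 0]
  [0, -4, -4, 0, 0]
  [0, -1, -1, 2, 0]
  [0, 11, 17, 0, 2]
J_3(2) ⊕ J_1(2) ⊕ J_1(2)

The characteristic polynomial is
  det(x·I − A) = x^5 - 10*x^4 + 40*x^3 - 80*x^2 + 80*x - 32 = (x - 2)^5

Eigenvalues and multiplicities (the geometric multiplicity of λ is n − rank(A − λI), which equals the number of Jordan blocks for λ):
  λ = 2: algebraic multiplicity = 5, geometric multiplicity = 3

Determining the block sizes for each eigenvalue:
  λ = 2: with am = 5 and gm = 3, the partition is not yet determined (e.g. several partitions of 5 into 3 parts exist). Let N = A − (2)·I. Computing rank(N^1) = 2, rank(N^2) = 1, rank(N^3) = 0; the number of blocks of size ≥ j is rank(N^{j−1}) − rank(N^j), giving [3, 1, 1]. So we have 1 block(s) of size 3, 2 block(s) of size 1 → block sizes [3, 1, 1]

Assembling the blocks gives a Jordan form
J =
  [2, 1, 0, 0, 0]
  [0, 2, 1, 0, 0]
  [0, 0, 2, 0, 0]
  [0, 0, 0, 2, 0]
  [0, 0, 0, 0, 2]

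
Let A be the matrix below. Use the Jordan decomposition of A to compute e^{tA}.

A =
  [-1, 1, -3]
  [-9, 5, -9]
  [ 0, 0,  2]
e^{tA} =
  [-3*t*exp(2*t) + exp(2*t), t*exp(2*t), -3*t*exp(2*t)]
  [-9*t*exp(2*t), 3*t*exp(2*t) + exp(2*t), -9*t*exp(2*t)]
  [0, 0, exp(2*t)]

Strategy: write A = P · J · P⁻¹ where J is a Jordan canonical form, so e^{tA} = P · e^{tJ} · P⁻¹, and e^{tJ} can be computed block-by-block.

A has Jordan form
J =
  [2, 1, 0]
  [0, 2, 0]
  [0, 0, 2]
(up to reordering of blocks).

Per-block formulas:
  For a 2×2 Jordan block J_2(2): exp(t · J_2(2)) = e^(2t)·(I + t·N), where N is the 2×2 nilpotent shift.
  For a 1×1 block at λ = 2: exp(t · [2]) = [e^(2t)].

After assembling e^{tJ} and conjugating by P, we get:

e^{tA} =
  [-3*t*exp(2*t) + exp(2*t), t*exp(2*t), -3*t*exp(2*t)]
  [-9*t*exp(2*t), 3*t*exp(2*t) + exp(2*t), -9*t*exp(2*t)]
  [0, 0, exp(2*t)]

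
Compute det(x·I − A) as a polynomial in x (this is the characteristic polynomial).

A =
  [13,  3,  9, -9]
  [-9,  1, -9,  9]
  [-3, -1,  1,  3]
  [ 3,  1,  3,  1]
x^4 - 16*x^3 + 96*x^2 - 256*x + 256

Expanding det(x·I − A) (e.g. by cofactor expansion or by noting that A is similar to its Jordan form J, which has the same characteristic polynomial as A) gives
  χ_A(x) = x^4 - 16*x^3 + 96*x^2 - 256*x + 256
which factors as (x - 4)^4. The eigenvalues (with algebraic multiplicities) are λ = 4 with multiplicity 4.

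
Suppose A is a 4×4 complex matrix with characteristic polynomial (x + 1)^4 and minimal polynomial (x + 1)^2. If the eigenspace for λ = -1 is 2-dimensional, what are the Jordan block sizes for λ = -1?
Block sizes for λ = -1: [2, 2]

Step 1 — from the characteristic polynomial, algebraic multiplicity of λ = -1 is 4. From dim ker(A − (-1)·I) = 2, there are exactly 2 Jordan blocks for λ = -1.
Step 2 — from the minimal polynomial, the factor (x + 1)^2 tells us the largest block for λ = -1 has size 2.
Step 3 — with total size 4, 2 blocks, and largest block 2, the block sizes (in nonincreasing order) are [2, 2].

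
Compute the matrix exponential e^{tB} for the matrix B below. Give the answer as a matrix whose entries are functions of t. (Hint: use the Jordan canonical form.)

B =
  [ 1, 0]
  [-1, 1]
e^{tB} =
  [exp(t), 0]
  [-t*exp(t), exp(t)]

Strategy: write B = P · J · P⁻¹ where J is a Jordan canonical form, so e^{tB} = P · e^{tJ} · P⁻¹, and e^{tJ} can be computed block-by-block.

B has Jordan form
J =
  [1, 1]
  [0, 1]
(up to reordering of blocks).

Per-block formulas:
  For a 2×2 Jordan block J_2(1): exp(t · J_2(1)) = e^(1t)·(I + t·N), where N is the 2×2 nilpotent shift.

After assembling e^{tJ} and conjugating by P, we get:

e^{tB} =
  [exp(t), 0]
  [-t*exp(t), exp(t)]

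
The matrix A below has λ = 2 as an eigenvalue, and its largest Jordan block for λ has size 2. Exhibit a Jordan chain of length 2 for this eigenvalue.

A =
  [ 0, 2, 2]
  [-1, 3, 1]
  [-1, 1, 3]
A Jordan chain for λ = 2 of length 2:
v_1 = (-2, -1, -1)ᵀ
v_2 = (1, 0, 0)ᵀ

Let N = A − (2)·I. We want v_2 with N^2 v_2 = 0 but N^1 v_2 ≠ 0; then v_{j-1} := N · v_j for j = 2, …, 2.

Pick v_2 = (1, 0, 0)ᵀ.
Then v_1 = N · v_2 = (-2, -1, -1)ᵀ.

Sanity check: (A − (2)·I) v_1 = (0, 0, 0)ᵀ = 0. ✓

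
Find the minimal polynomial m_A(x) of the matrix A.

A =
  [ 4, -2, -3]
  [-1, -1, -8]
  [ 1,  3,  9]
x^3 - 12*x^2 + 48*x - 64

The characteristic polynomial is χ_A(x) = (x - 4)^3, so the eigenvalues are known. The minimal polynomial is
  m_A(x) = Π_λ (x − λ)^{k_λ}
where k_λ is the size of the *largest* Jordan block for λ (equivalently, the smallest k with (A − λI)^k v = 0 for every generalised eigenvector v of λ).

  λ = 4: largest Jordan block has size 3, contributing (x − 4)^3

So m_A(x) = (x - 4)^3 = x^3 - 12*x^2 + 48*x - 64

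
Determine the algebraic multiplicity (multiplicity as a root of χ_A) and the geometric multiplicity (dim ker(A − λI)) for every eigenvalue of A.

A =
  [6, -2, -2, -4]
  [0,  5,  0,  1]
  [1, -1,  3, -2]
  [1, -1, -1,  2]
λ = 4: alg = 4, geom = 2

Step 1 — factor the characteristic polynomial to read off the algebraic multiplicities:
  χ_A(x) = (x - 4)^4

Step 2 — compute geometric multiplicities via the rank-nullity identity g(λ) = n − rank(A − λI):
  rank(A − (4)·I) = 2, so dim ker(A − (4)·I) = n − 2 = 2

Summary:
  λ = 4: algebraic multiplicity = 4, geometric multiplicity = 2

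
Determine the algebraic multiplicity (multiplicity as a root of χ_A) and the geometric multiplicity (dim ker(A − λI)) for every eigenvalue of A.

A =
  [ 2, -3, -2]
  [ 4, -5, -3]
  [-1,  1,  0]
λ = -1: alg = 3, geom = 1

Step 1 — factor the characteristic polynomial to read off the algebraic multiplicities:
  χ_A(x) = (x + 1)^3

Step 2 — compute geometric multiplicities via the rank-nullity identity g(λ) = n − rank(A − λI):
  rank(A − (-1)·I) = 2, so dim ker(A − (-1)·I) = n − 2 = 1

Summary:
  λ = -1: algebraic multiplicity = 3, geometric multiplicity = 1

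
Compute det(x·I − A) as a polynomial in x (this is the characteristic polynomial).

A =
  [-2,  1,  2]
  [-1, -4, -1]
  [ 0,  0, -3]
x^3 + 9*x^2 + 27*x + 27

Expanding det(x·I − A) (e.g. by cofactor expansion or by noting that A is similar to its Jordan form J, which has the same characteristic polynomial as A) gives
  χ_A(x) = x^3 + 9*x^2 + 27*x + 27
which factors as (x + 3)^3. The eigenvalues (with algebraic multiplicities) are λ = -3 with multiplicity 3.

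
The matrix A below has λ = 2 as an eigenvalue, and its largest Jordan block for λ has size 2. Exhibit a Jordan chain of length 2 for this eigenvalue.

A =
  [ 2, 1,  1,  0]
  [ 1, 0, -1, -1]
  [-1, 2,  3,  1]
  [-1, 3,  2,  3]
A Jordan chain for λ = 2 of length 2:
v_1 = (0, 1, -1, -1)ᵀ
v_2 = (1, 0, 0, 0)ᵀ

Let N = A − (2)·I. We want v_2 with N^2 v_2 = 0 but N^1 v_2 ≠ 0; then v_{j-1} := N · v_j for j = 2, …, 2.

Pick v_2 = (1, 0, 0, 0)ᵀ.
Then v_1 = N · v_2 = (0, 1, -1, -1)ᵀ.

Sanity check: (A − (2)·I) v_1 = (0, 0, 0, 0)ᵀ = 0. ✓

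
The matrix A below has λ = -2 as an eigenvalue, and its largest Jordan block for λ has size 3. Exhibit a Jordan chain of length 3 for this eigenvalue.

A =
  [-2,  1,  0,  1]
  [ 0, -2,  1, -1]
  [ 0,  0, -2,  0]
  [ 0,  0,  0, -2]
A Jordan chain for λ = -2 of length 3:
v_1 = (1, 0, 0, 0)ᵀ
v_2 = (0, 1, 0, 0)ᵀ
v_3 = (0, 0, 1, 0)ᵀ

Let N = A − (-2)·I. We want v_3 with N^3 v_3 = 0 but N^2 v_3 ≠ 0; then v_{j-1} := N · v_j for j = 3, …, 2.

Pick v_3 = (0, 0, 1, 0)ᵀ.
Then v_2 = N · v_3 = (0, 1, 0, 0)ᵀ.
Then v_1 = N · v_2 = (1, 0, 0, 0)ᵀ.

Sanity check: (A − (-2)·I) v_1 = (0, 0, 0, 0)ᵀ = 0. ✓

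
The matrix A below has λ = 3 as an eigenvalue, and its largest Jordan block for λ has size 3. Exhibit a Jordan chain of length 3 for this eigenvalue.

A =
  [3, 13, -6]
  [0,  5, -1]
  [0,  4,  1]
A Jordan chain for λ = 3 of length 3:
v_1 = (2, 0, 0)ᵀ
v_2 = (13, 2, 4)ᵀ
v_3 = (0, 1, 0)ᵀ

Let N = A − (3)·I. We want v_3 with N^3 v_3 = 0 but N^2 v_3 ≠ 0; then v_{j-1} := N · v_j for j = 3, …, 2.

Pick v_3 = (0, 1, 0)ᵀ.
Then v_2 = N · v_3 = (13, 2, 4)ᵀ.
Then v_1 = N · v_2 = (2, 0, 0)ᵀ.

Sanity check: (A − (3)·I) v_1 = (0, 0, 0)ᵀ = 0. ✓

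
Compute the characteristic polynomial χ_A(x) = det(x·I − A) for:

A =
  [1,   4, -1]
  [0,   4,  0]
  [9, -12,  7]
x^3 - 12*x^2 + 48*x - 64

Expanding det(x·I − A) (e.g. by cofactor expansion or by noting that A is similar to its Jordan form J, which has the same characteristic polynomial as A) gives
  χ_A(x) = x^3 - 12*x^2 + 48*x - 64
which factors as (x - 4)^3. The eigenvalues (with algebraic multiplicities) are λ = 4 with multiplicity 3.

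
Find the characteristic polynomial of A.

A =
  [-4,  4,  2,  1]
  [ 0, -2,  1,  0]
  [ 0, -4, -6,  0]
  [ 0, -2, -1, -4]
x^4 + 16*x^3 + 96*x^2 + 256*x + 256

Expanding det(x·I − A) (e.g. by cofactor expansion or by noting that A is similar to its Jordan form J, which has the same characteristic polynomial as A) gives
  χ_A(x) = x^4 + 16*x^3 + 96*x^2 + 256*x + 256
which factors as (x + 4)^4. The eigenvalues (with algebraic multiplicities) are λ = -4 with multiplicity 4.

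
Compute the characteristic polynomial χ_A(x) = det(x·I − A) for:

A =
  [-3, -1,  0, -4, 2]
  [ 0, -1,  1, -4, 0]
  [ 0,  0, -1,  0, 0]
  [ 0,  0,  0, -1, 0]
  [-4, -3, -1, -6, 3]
x^5 + 3*x^4 + 2*x^3 - 2*x^2 - 3*x - 1

Expanding det(x·I − A) (e.g. by cofactor expansion or by noting that A is similar to its Jordan form J, which has the same characteristic polynomial as A) gives
  χ_A(x) = x^5 + 3*x^4 + 2*x^3 - 2*x^2 - 3*x - 1
which factors as (x - 1)*(x + 1)^4. The eigenvalues (with algebraic multiplicities) are λ = -1 with multiplicity 4, λ = 1 with multiplicity 1.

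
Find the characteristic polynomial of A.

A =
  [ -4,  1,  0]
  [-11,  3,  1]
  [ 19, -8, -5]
x^3 + 6*x^2 + 12*x + 8

Expanding det(x·I − A) (e.g. by cofactor expansion or by noting that A is similar to its Jordan form J, which has the same characteristic polynomial as A) gives
  χ_A(x) = x^3 + 6*x^2 + 12*x + 8
which factors as (x + 2)^3. The eigenvalues (with algebraic multiplicities) are λ = -2 with multiplicity 3.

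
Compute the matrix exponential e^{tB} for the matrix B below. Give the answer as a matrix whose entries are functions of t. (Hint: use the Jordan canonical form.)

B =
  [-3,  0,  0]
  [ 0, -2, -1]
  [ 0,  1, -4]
e^{tB} =
  [exp(-3*t), 0, 0]
  [0, t*exp(-3*t) + exp(-3*t), -t*exp(-3*t)]
  [0, t*exp(-3*t), -t*exp(-3*t) + exp(-3*t)]

Strategy: write B = P · J · P⁻¹ where J is a Jordan canonical form, so e^{tB} = P · e^{tJ} · P⁻¹, and e^{tJ} can be computed block-by-block.

B has Jordan form
J =
  [-3,  1,  0]
  [ 0, -3,  0]
  [ 0,  0, -3]
(up to reordering of blocks).

Per-block formulas:
  For a 2×2 Jordan block J_2(-3): exp(t · J_2(-3)) = e^(-3t)·(I + t·N), where N is the 2×2 nilpotent shift.
  For a 1×1 block at λ = -3: exp(t · [-3]) = [e^(-3t)].

After assembling e^{tJ} and conjugating by P, we get:

e^{tB} =
  [exp(-3*t), 0, 0]
  [0, t*exp(-3*t) + exp(-3*t), -t*exp(-3*t)]
  [0, t*exp(-3*t), -t*exp(-3*t) + exp(-3*t)]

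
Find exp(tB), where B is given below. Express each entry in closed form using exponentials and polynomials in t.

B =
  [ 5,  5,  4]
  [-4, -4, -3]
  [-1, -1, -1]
e^{tB} =
  [t^2/2 + 5*t + 1, t^2/2 + 5*t, t^2/2 + 4*t]
  [-t^2/2 - 4*t, -t^2/2 - 4*t + 1, -t^2/2 - 3*t]
  [-t, -t, 1 - t]

Strategy: write B = P · J · P⁻¹ where J is a Jordan canonical form, so e^{tB} = P · e^{tJ} · P⁻¹, and e^{tJ} can be computed block-by-block.

B has Jordan form
J =
  [0, 1, 0]
  [0, 0, 1]
  [0, 0, 0]
(up to reordering of blocks).

Per-block formulas:
  For a 3×3 Jordan block J_3(0): exp(t · J_3(0)) = e^(0t)·(I + t·N + (t^2/2)·N^2), where N is the 3×3 nilpotent shift.

After assembling e^{tJ} and conjugating by P, we get:

e^{tB} =
  [t^2/2 + 5*t + 1, t^2/2 + 5*t, t^2/2 + 4*t]
  [-t^2/2 - 4*t, -t^2/2 - 4*t + 1, -t^2/2 - 3*t]
  [-t, -t, 1 - t]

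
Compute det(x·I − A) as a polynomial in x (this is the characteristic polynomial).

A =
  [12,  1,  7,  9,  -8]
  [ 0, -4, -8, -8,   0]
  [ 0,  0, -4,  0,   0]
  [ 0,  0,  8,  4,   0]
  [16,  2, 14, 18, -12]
x^5 + 4*x^4 - 32*x^3 - 128*x^2 + 256*x + 1024

Expanding det(x·I − A) (e.g. by cofactor expansion or by noting that A is similar to its Jordan form J, which has the same characteristic polynomial as A) gives
  χ_A(x) = x^5 + 4*x^4 - 32*x^3 - 128*x^2 + 256*x + 1024
which factors as (x - 4)^2*(x + 4)^3. The eigenvalues (with algebraic multiplicities) are λ = -4 with multiplicity 3, λ = 4 with multiplicity 2.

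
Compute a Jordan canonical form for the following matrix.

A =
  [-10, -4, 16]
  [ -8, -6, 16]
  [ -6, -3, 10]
J_2(-2) ⊕ J_1(-2)

The characteristic polynomial is
  det(x·I − A) = x^3 + 6*x^2 + 12*x + 8 = (x + 2)^3

Eigenvalues and multiplicities (the geometric multiplicity of λ is n − rank(A − λI), which equals the number of Jordan blocks for λ):
  λ = -2: algebraic multiplicity = 3, geometric multiplicity = 2

Determining the block sizes for each eigenvalue:
  λ = -2: 2 blocks summing to 3 forces exactly one block of size 2 and the rest size 1 → block sizes [2, 1]

Assembling the blocks gives a Jordan form
J =
  [-2,  1,  0]
  [ 0, -2,  0]
  [ 0,  0, -2]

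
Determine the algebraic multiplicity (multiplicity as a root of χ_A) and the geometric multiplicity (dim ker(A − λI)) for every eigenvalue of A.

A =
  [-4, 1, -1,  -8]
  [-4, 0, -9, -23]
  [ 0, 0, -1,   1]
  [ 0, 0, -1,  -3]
λ = -2: alg = 4, geom = 2

Step 1 — factor the characteristic polynomial to read off the algebraic multiplicities:
  χ_A(x) = (x + 2)^4

Step 2 — compute geometric multiplicities via the rank-nullity identity g(λ) = n − rank(A − λI):
  rank(A − (-2)·I) = 2, so dim ker(A − (-2)·I) = n − 2 = 2

Summary:
  λ = -2: algebraic multiplicity = 4, geometric multiplicity = 2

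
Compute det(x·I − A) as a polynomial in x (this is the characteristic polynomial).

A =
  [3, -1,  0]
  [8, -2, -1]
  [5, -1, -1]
x^3

Expanding det(x·I − A) (e.g. by cofactor expansion or by noting that A is similar to its Jordan form J, which has the same characteristic polynomial as A) gives
  χ_A(x) = x^3
which factors as x^3. The eigenvalues (with algebraic multiplicities) are λ = 0 with multiplicity 3.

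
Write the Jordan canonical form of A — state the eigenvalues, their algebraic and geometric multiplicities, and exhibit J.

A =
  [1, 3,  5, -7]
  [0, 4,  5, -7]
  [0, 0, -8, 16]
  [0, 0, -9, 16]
J_1(1) ⊕ J_3(4)

The characteristic polynomial is
  det(x·I − A) = x^4 - 13*x^3 + 60*x^2 - 112*x + 64 = (x - 4)^3*(x - 1)

Eigenvalues and multiplicities (the geometric multiplicity of λ is n − rank(A − λI), which equals the number of Jordan blocks for λ):
  λ = 1: algebraic multiplicity = 1, geometric multiplicity = 1
  λ = 4: algebraic multiplicity = 3, geometric multiplicity = 1

Determining the block sizes for each eigenvalue:
  λ = 1: one block (gm = 1), so the single block has size am = 1 → block sizes [1]
  λ = 4: one block (gm = 1), so the single block has size am = 3 → block sizes [3]

Assembling the blocks gives a Jordan form
J =
  [1, 0, 0, 0]
  [0, 4, 1, 0]
  [0, 0, 4, 1]
  [0, 0, 0, 4]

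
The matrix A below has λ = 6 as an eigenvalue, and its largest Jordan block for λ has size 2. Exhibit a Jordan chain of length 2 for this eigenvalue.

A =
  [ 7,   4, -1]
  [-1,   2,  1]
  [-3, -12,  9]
A Jordan chain for λ = 6 of length 2:
v_1 = (1, -1, -3)ᵀ
v_2 = (1, 0, 0)ᵀ

Let N = A − (6)·I. We want v_2 with N^2 v_2 = 0 but N^1 v_2 ≠ 0; then v_{j-1} := N · v_j for j = 2, …, 2.

Pick v_2 = (1, 0, 0)ᵀ.
Then v_1 = N · v_2 = (1, -1, -3)ᵀ.

Sanity check: (A − (6)·I) v_1 = (0, 0, 0)ᵀ = 0. ✓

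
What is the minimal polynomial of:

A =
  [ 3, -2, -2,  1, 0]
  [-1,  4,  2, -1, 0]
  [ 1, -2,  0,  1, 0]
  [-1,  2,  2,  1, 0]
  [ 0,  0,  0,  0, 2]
x^2 - 4*x + 4

The characteristic polynomial is χ_A(x) = (x - 2)^5, so the eigenvalues are known. The minimal polynomial is
  m_A(x) = Π_λ (x − λ)^{k_λ}
where k_λ is the size of the *largest* Jordan block for λ (equivalently, the smallest k with (A − λI)^k v = 0 for every generalised eigenvector v of λ).

  λ = 2: largest Jordan block has size 2, contributing (x − 2)^2

So m_A(x) = (x - 2)^2 = x^2 - 4*x + 4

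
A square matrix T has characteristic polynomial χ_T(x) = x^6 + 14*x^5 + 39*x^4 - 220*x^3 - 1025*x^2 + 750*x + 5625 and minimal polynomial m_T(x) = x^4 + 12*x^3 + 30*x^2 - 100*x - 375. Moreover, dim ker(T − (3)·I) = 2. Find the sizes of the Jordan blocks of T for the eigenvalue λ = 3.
Block sizes for λ = 3: [1, 1]

Step 1 — from the characteristic polynomial, algebraic multiplicity of λ = 3 is 2. From dim ker(T − (3)·I) = 2, there are exactly 2 Jordan blocks for λ = 3.
Step 2 — from the minimal polynomial, the factor (x − 3) tells us the largest block for λ = 3 has size 1.
Step 3 — with total size 2, 2 blocks, and largest block 1, the block sizes (in nonincreasing order) are [1, 1].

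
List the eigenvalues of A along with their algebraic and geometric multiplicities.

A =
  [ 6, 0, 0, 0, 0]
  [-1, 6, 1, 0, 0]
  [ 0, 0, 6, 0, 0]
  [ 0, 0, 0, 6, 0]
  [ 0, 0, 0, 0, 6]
λ = 6: alg = 5, geom = 4

Step 1 — factor the characteristic polynomial to read off the algebraic multiplicities:
  χ_A(x) = (x - 6)^5

Step 2 — compute geometric multiplicities via the rank-nullity identity g(λ) = n − rank(A − λI):
  rank(A − (6)·I) = 1, so dim ker(A − (6)·I) = n − 1 = 4

Summary:
  λ = 6: algebraic multiplicity = 5, geometric multiplicity = 4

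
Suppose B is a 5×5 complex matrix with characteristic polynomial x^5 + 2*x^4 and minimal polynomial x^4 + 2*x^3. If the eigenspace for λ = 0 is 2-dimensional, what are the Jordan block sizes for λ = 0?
Block sizes for λ = 0: [3, 1]

Step 1 — from the characteristic polynomial, algebraic multiplicity of λ = 0 is 4. From dim ker(B − (0)·I) = 2, there are exactly 2 Jordan blocks for λ = 0.
Step 2 — from the minimal polynomial, the factor (x − 0)^3 tells us the largest block for λ = 0 has size 3.
Step 3 — with total size 4, 2 blocks, and largest block 3, the block sizes (in nonincreasing order) are [3, 1].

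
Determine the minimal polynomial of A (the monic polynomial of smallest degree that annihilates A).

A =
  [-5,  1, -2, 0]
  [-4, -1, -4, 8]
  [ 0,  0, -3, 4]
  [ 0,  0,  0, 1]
x^3 + 5*x^2 + 3*x - 9

The characteristic polynomial is χ_A(x) = (x - 1)*(x + 3)^3, so the eigenvalues are known. The minimal polynomial is
  m_A(x) = Π_λ (x − λ)^{k_λ}
where k_λ is the size of the *largest* Jordan block for λ (equivalently, the smallest k with (A − λI)^k v = 0 for every generalised eigenvector v of λ).

  λ = -3: largest Jordan block has size 2, contributing (x + 3)^2
  λ = 1: largest Jordan block has size 1, contributing (x − 1)

So m_A(x) = (x - 1)*(x + 3)^2 = x^3 + 5*x^2 + 3*x - 9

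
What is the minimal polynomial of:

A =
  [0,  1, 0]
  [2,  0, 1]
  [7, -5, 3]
x^3 - 3*x^2 + 3*x - 1

The characteristic polynomial is χ_A(x) = (x - 1)^3, so the eigenvalues are known. The minimal polynomial is
  m_A(x) = Π_λ (x − λ)^{k_λ}
where k_λ is the size of the *largest* Jordan block for λ (equivalently, the smallest k with (A − λI)^k v = 0 for every generalised eigenvector v of λ).

  λ = 1: largest Jordan block has size 3, contributing (x − 1)^3

So m_A(x) = (x - 1)^3 = x^3 - 3*x^2 + 3*x - 1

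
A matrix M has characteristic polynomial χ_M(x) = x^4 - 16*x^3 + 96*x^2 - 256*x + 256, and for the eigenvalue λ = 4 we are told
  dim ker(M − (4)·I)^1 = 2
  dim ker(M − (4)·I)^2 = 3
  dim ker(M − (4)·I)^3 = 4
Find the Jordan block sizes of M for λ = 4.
Block sizes for λ = 4: [3, 1]

From the dimensions of kernels of powers, the number of Jordan blocks of size at least j is d_j − d_{j−1} where d_j = dim ker(N^j) (with d_0 = 0). Computing the differences gives [2, 1, 1].
The number of blocks of size exactly k is (#blocks of size ≥ k) − (#blocks of size ≥ k + 1), so the partition is: 1 block(s) of size 1, 1 block(s) of size 3.
In nonincreasing order the block sizes are [3, 1].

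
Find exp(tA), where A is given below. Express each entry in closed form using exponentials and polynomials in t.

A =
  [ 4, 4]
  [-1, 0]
e^{tA} =
  [2*t*exp(2*t) + exp(2*t), 4*t*exp(2*t)]
  [-t*exp(2*t), -2*t*exp(2*t) + exp(2*t)]

Strategy: write A = P · J · P⁻¹ where J is a Jordan canonical form, so e^{tA} = P · e^{tJ} · P⁻¹, and e^{tJ} can be computed block-by-block.

A has Jordan form
J =
  [2, 1]
  [0, 2]
(up to reordering of blocks).

Per-block formulas:
  For a 2×2 Jordan block J_2(2): exp(t · J_2(2)) = e^(2t)·(I + t·N), where N is the 2×2 nilpotent shift.

After assembling e^{tJ} and conjugating by P, we get:

e^{tA} =
  [2*t*exp(2*t) + exp(2*t), 4*t*exp(2*t)]
  [-t*exp(2*t), -2*t*exp(2*t) + exp(2*t)]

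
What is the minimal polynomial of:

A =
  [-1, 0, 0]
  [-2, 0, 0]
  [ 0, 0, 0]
x^2 + x

The characteristic polynomial is χ_A(x) = x^2*(x + 1), so the eigenvalues are known. The minimal polynomial is
  m_A(x) = Π_λ (x − λ)^{k_λ}
where k_λ is the size of the *largest* Jordan block for λ (equivalently, the smallest k with (A − λI)^k v = 0 for every generalised eigenvector v of λ).

  λ = -1: largest Jordan block has size 1, contributing (x + 1)
  λ = 0: largest Jordan block has size 1, contributing (x − 0)

So m_A(x) = x*(x + 1) = x^2 + x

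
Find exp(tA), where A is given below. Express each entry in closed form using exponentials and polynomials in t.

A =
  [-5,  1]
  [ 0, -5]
e^{tA} =
  [exp(-5*t), t*exp(-5*t)]
  [0, exp(-5*t)]

Strategy: write A = P · J · P⁻¹ where J is a Jordan canonical form, so e^{tA} = P · e^{tJ} · P⁻¹, and e^{tJ} can be computed block-by-block.

A has Jordan form
J =
  [-5,  1]
  [ 0, -5]
(up to reordering of blocks).

Per-block formulas:
  For a 2×2 Jordan block J_2(-5): exp(t · J_2(-5)) = e^(-5t)·(I + t·N), where N is the 2×2 nilpotent shift.

After assembling e^{tJ} and conjugating by P, we get:

e^{tA} =
  [exp(-5*t), t*exp(-5*t)]
  [0, exp(-5*t)]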